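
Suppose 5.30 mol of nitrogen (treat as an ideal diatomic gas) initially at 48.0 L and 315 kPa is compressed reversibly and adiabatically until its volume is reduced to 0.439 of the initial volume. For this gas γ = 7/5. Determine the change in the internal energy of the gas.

T₁ = P₁V₁/(nR) = 315×48.0/(5.30×8.314) = 343 K.
Adiabatic: TV^(γ−1) = const ⇒ T₂ = 343×(2.28)^0.400 = 477 K; PV^γ = const ⇒ P₂ = 997 kPa.
For an ideal gas ΔU = nCvΔT with Cv = (5/2)R = 20.8 J/(mol·K).
ΔU = 5.30×20.8×(477−343) = 14700 J.

14700 J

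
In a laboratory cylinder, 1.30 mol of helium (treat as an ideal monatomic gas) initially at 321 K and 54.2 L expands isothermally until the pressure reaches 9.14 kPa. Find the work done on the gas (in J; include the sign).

-6750 J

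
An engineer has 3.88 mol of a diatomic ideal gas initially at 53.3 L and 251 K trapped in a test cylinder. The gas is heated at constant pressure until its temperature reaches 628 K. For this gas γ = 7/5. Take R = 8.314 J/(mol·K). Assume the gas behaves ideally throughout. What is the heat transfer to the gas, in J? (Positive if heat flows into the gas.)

42600 J

P₁ = nRT₁/V₁ = 3.88×8.314×251/53.3 = 152 kPa.
Isobaric: P stays 152 kPa; V/T = const ⇒ T₂ = 628 K, V₂ = 133 L.
W = PΔV = 152×(133−53.3) kPa·L = 12200 J.
ΔU = nCvΔT = 3.88×20.8×(628−251) = 30400 J.
Q = ΔU + W = nCpΔT = 42600 J.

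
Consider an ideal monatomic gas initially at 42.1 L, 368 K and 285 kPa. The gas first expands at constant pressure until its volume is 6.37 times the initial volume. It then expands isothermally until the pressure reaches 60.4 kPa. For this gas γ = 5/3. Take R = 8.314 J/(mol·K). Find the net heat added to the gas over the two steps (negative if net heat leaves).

280000 J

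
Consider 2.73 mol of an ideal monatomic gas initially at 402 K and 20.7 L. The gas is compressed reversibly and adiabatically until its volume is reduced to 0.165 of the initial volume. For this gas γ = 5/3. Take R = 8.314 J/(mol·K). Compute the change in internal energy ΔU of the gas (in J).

31800 J

P₁ = nRT₁/V₁ = 2.73×8.314×402/20.7 = 441 kPa.
Adiabatic: TV^(γ−1) = const ⇒ T₂ = 402×(6.06)^0.667 = 1340 K; PV^γ = const ⇒ P₂ = 8880 kPa.
For an ideal gas ΔU = nCvΔT with Cv = (3/2)R = 12.5 J/(mol·K).
ΔU = 2.73×12.5×(1340−402) = 31800 J.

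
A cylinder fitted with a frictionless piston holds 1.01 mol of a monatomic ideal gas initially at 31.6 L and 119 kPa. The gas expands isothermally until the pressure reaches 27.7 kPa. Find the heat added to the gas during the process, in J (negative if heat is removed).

5480 J

T₁ = P₁V₁/(nR) = 119×31.6/(1.01×8.314) = 448 K.
Isothermal: T stays 448 K; PV = const ⇒ V₂ = 136 L, P₂ = 27.7 kPa.
ΔU = 0 (ideal gas, T constant).
W = nRT ln(V₂/V₁) = 1.01×8.314×448×ln(4.30) = 5480 J.
Q = ΔU + W = 5480 J.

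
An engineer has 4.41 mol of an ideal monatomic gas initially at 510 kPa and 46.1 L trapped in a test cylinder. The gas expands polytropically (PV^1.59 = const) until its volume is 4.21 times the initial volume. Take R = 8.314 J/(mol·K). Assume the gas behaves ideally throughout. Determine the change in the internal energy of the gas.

-20200 J

T₁ = P₁V₁/(nR) = 510×46.1/(4.41×8.314) = 641 K.
Polytropic n=1.59: T₂ = T₁(V₁/V₂)^(n−1) = 641×(0.238)^0.59 = 275 K; P₂ = P₁(V₁/V₂)^n = 51.9 kPa.
For an ideal gas ΔU = nCvΔT with Cv = (3/2)R = 12.5 J/(mol·K).
ΔU = 4.41×12.5×(275−641) = -20200 J.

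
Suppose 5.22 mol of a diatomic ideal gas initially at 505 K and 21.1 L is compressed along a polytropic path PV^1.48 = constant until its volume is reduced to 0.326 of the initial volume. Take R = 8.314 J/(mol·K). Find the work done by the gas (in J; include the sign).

P₁ = nRT₁/V₁ = 5.22×8.314×505/21.1 = 1040 kPa.
Polytropic n=1.48: T₂ = T₁(V₁/V₂)^(n−1) = 505×(3.07)^0.48 = 865 K; P₂ = P₁(V₁/V₂)^n = 5460 kPa.
W = (P₁V₁−P₂V₂)/(n−1) = (1040×21.1−5460×6.88)/0.48 = -32500 J.

-32500 J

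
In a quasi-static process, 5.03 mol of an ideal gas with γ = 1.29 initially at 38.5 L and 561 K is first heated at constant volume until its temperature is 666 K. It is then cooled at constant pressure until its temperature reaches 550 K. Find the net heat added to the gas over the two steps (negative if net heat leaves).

-6440 J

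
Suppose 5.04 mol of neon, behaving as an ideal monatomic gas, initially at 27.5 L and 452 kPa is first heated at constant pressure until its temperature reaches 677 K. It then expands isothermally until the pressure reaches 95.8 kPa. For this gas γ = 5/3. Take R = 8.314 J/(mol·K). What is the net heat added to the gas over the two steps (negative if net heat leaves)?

83900 J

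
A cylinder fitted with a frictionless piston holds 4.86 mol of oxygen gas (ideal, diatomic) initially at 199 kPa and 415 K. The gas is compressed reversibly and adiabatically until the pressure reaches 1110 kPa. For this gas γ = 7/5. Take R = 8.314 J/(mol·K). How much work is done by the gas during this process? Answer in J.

V₁ = nRT₁/P₁ = 4.86×8.314×415/199 = 84.3 L.
Adiabatic: T₂/T₁ = (P₂/P₁)^((γ−1)/γ) ⇒ T₂ = 415×(5.58)^0.286 = 678 K; V₂ = 24.7 L.
ΔU = nCvΔT = 4.86×20.8×(678−415) = 26600 J.
Q = 0 for an adiabatic process, so W = −ΔU = -26600 J.

-26600 J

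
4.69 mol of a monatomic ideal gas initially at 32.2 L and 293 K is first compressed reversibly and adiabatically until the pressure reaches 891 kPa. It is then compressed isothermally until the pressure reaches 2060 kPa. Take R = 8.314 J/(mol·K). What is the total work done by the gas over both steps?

P₁ = nRT₁/V₁ = 4.69×8.314×293/32.2 = 355 kPa.
Step 1 — Adiabatic: T₂/T₁ = (P₂/P₁)^((γ−1)/γ) ⇒ T₂ = 293×(2.51)^0.400 = 423 K; V₂ = 18.5 L.
ΔU = nCvΔT = 4.69×12.5×(423−293) = 7630 J.
Q = 0 for an adiabatic process, so W = −ΔU = -7630 J.
State after step 1: P = 891 kPa, V = 18.5 L, T = 423 K.
Step 2 — Isothermal: T stays 423 K; PV = const ⇒ V₂ = 8.02 L, P₂ = 2060 kPa.
ΔU = 0 (ideal gas, T constant).
W = nRT ln(V₂/V₁) = 4.69×8.314×423×ln(0.433) = -13800 J.
Q = ΔU + W = -13800 J.
Net over both steps: W = -21500 J, Q = -13800 J, ΔU = 7630 J.

-21500 J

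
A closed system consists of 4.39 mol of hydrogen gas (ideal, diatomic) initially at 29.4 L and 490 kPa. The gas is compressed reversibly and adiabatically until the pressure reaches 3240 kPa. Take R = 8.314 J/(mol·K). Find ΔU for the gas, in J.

25800 J

T₁ = P₁V₁/(nR) = 490×29.4/(4.39×8.314) = 395 K.
Adiabatic: T₂/T₁ = (P₂/P₁)^((γ−1)/γ) ⇒ T₂ = 395×(6.61)^0.286 = 677 K; V₂ = 7.63 L.
For an ideal gas ΔU = nCvΔT with Cv = (5/2)R = 20.8 J/(mol·K).
ΔU = 4.39×20.8×(677−395) = 25800 J.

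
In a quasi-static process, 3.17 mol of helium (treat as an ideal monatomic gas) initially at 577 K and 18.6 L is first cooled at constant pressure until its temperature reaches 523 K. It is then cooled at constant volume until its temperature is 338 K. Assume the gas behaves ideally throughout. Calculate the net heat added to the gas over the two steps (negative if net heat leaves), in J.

P₁ = nRT₁/V₁ = 3.17×8.314×577/18.6 = 818 kPa.
Step 1 — Isobaric: P stays 818 kPa; V/T = const ⇒ T₂ = 523 K, V₂ = 16.9 L.
W = PΔV = 818×(16.9−18.6) kPa·L = -1420 J.
ΔU = nCvΔT = 3.17×12.5×(523−577) = -2130 J.
Q = ΔU + W = nCpΔT = -3560 J.
State after step 1: P = 818 kPa, V = 16.9 L, T = 523 K.
Step 2 — Isochoric: V stays 16.9 L; P/T = const ⇒ T₂ = 338 K, P₂ = 528 kPa.
W = 0 (no volume change).
ΔU = nCvΔT = 3.17×12.5×(338−523) = -7310 J.
Q = ΔU = -7310 J.
Net over both steps: W = -1420 J, Q = -10900 J, ΔU = -9450 J.

-10900 J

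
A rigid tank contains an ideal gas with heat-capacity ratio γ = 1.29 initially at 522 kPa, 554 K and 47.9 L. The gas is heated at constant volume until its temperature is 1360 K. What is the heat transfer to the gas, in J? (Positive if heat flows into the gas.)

n = P₁V₁/(RT₁) = 522×47.9/(8.314×554) = 5.43 mol.
Isochoric: V stays 47.9 L; P/T = const ⇒ T₂ = 1360 K, P₂ = 1280 kPa.
W = 0 (no volume change).
ΔU = nCvΔT = 5.43×28.7×(1360−554) = 125000 J.
Q = ΔU = 125000 J.

125000 J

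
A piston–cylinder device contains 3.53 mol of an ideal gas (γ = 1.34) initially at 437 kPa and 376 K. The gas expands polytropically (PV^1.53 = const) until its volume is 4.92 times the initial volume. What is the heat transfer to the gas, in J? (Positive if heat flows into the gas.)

V₁ = nRT₁/P₁ = 3.53×8.314×376/437 = 25.3 L.
Polytropic n=1.53: T₂ = T₁(V₁/V₂)^(n−1) = 376×(0.203)^0.53 = 162 K; P₂ = P₁(V₁/V₂)^n = 38.2 kPa.
W = (P₁V₁−P₂V₂)/(n−1) = (437×25.3−38.2×124)/0.53 = 11900 J.
ΔU = nCvΔT = 3.53×24.5×(162−376) = -18500 J.
Q = ΔU + W = -6630 J.

-6630 J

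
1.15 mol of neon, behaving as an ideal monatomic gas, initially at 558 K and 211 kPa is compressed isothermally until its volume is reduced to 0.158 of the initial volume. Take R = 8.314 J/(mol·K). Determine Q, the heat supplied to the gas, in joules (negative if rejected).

V₁ = nRT₁/P₁ = 1.15×8.314×558/211 = 25.3 L.
Isothermal: T stays 558 K; PV = const ⇒ V₂ = 3.99 L, P₂ = 1340 kPa.
ΔU = 0 (ideal gas, T constant).
W = nRT ln(V₂/V₁) = 1.15×8.314×558×ln(0.158) = -9840 J.
Q = ΔU + W = -9840 J.

-9840 J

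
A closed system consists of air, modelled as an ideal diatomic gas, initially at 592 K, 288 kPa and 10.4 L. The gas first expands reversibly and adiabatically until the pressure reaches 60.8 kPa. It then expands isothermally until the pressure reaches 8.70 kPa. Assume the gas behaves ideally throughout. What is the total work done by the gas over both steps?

n = P₁V₁/(RT₁) = 288×10.4/(8.314×592) = 0.609 mol.
Step 1 — Adiabatic: T₂/T₁ = (P₂/P₁)^((γ−1)/γ) ⇒ T₂ = 592×(0.211)^0.286 = 380 K; V₂ = 31.6 L.
ΔU = nCvΔT = 0.609×20.8×(380−592) = -2690 J.
Q = 0 for an adiabatic process, so W = −ΔU = 2690 J.
State after step 1: P = 60.8 kPa, V = 31.6 L, T = 380 K.
Step 2 — Isothermal: T stays 380 K; PV = const ⇒ V₂ = 221 L, P₂ = 8.70 kPa.
ΔU = 0 (ideal gas, T constant).
W = nRT ln(V₂/V₁) = 0.609×8.314×380×ln(6.99) = 3730 J.
Q = ΔU + W = 3730 J.
Net over both steps: W = 6420 J, Q = 3730 J, ΔU = -2690 J.

6420 J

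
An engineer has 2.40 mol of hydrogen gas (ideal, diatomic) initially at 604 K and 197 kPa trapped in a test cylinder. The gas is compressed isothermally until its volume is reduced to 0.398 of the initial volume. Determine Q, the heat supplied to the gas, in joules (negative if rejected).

-11100 J

V₁ = nRT₁/P₁ = 2.40×8.314×604/197 = 61.2 L.
Isothermal: T stays 604 K; PV = const ⇒ V₂ = 24.3 L, P₂ = 495 kPa.
ΔU = 0 (ideal gas, T constant).
W = nRT ln(V₂/V₁) = 2.40×8.314×604×ln(0.398) = -11100 J.
Q = ΔU + W = -11100 J.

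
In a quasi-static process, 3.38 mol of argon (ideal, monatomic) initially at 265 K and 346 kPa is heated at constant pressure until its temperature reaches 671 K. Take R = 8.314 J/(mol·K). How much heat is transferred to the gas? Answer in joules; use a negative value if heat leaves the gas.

V₁ = nRT₁/P₁ = 3.38×8.314×265/346 = 21.5 L.
Isobaric: P stays 346 kPa; V/T = const ⇒ T₂ = 671 K, V₂ = 54.5 L.
W = PΔV = 346×(54.5−21.5) kPa·L = 11400 J.
ΔU = nCvΔT = 3.38×12.5×(671−265) = 17100 J.
Q = ΔU + W = nCpΔT = 28500 J.

28500 J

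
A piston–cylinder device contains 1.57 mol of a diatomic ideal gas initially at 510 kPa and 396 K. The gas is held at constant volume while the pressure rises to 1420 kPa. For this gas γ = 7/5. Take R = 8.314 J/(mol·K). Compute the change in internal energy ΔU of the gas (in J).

23100 J

V₁ = nRT₁/P₁ = 1.57×8.314×396/510 = 10.1 L.
Isochoric: V stays 10.1 L; P/T = const ⇒ T₂ = 1100 K, P₂ = 1420 kPa.
For an ideal gas ΔU = nCvΔT with Cv = (5/2)R = 20.8 J/(mol·K).
ΔU = 1.57×20.8×(1100−396) = 23100 J.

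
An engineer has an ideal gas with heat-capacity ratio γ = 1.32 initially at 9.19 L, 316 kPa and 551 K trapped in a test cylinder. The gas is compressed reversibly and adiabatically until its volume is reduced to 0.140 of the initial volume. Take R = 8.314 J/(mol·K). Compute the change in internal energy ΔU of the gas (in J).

7950 J

n = P₁V₁/(RT₁) = 316×9.19/(8.314×551) = 0.634 mol.
Adiabatic: TV^(γ−1) = const ⇒ T₂ = 551×(7.14)^0.320 = 1030 K; PV^γ = const ⇒ P₂ = 4230 kPa.
For an ideal gas ΔU = nCvΔT with Cv = R/(γ−1) = 26.0 J/(mol·K).
ΔU = 0.634×26.0×(1030−551) = 7950 J.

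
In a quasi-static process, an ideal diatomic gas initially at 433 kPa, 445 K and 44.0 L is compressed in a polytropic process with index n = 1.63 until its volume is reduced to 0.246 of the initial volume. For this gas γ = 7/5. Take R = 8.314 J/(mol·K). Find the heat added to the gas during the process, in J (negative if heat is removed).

n = P₁V₁/(RT₁) = 433×44.0/(8.314×445) = 5.15 mol.
Polytropic n=1.63: T₂ = T₁(V₁/V₂)^(n−1) = 445×(4.07)^0.63 = 1080 K; P₂ = P₁(V₁/V₂)^n = 4260 kPa.
W = (P₁V₁−P₂V₂)/(n−1) = (433×44.0−4260×10.8)/0.63 = -42900 J.
ΔU = nCvΔT = 5.15×20.8×(1080−445) = 67600 J.
Q = ΔU + W = 24700 J.

24700 J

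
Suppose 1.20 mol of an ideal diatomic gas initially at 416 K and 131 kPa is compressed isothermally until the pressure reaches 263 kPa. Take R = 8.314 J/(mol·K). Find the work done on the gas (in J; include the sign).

2890 J

V₁ = nRT₁/P₁ = 1.20×8.314×416/131 = 31.7 L.
Isothermal: T stays 416 K; PV = const ⇒ V₂ = 15.8 L, P₂ = 263 kPa.
W = nRT ln(V₂/V₁) = 1.20×8.314×416×ln(0.498) = -2890 J.
Work done on the gas = −W_by = 2890 J.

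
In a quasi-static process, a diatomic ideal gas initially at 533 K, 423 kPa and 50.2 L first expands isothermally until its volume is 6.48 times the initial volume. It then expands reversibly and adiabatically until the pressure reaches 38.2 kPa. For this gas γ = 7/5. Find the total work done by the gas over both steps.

47200 J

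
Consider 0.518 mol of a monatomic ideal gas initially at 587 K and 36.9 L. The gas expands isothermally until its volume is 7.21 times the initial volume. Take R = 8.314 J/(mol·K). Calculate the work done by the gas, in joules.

P₁ = nRT₁/V₁ = 0.518×8.314×587/36.9 = 68.5 kPa.
Isothermal: T stays 587 K; PV = const ⇒ V₂ = 266 L, P₂ = 9.50 kPa.
W = nRT ln(V₂/V₁) = 0.518×8.314×587×ln(7.21) = 4990 J.

4990 J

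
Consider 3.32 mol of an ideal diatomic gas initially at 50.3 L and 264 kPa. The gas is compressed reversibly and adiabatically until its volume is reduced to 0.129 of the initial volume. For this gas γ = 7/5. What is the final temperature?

T₁ = P₁V₁/(nR) = 264×50.3/(3.32×8.314) = 481 K.
Adiabatic: TV^(γ−1) = const ⇒ T₂ = 481×(7.75)^0.400 = 1090 K; PV^γ = const ⇒ P₂ = 4640 kPa.

1090 K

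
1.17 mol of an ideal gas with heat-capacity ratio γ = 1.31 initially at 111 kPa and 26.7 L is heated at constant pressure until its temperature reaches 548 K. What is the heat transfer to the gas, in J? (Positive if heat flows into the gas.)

10000 J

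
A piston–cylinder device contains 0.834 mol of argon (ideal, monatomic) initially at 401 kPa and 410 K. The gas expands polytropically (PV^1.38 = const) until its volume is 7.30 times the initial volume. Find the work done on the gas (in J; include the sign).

-3970 J

V₁ = nRT₁/P₁ = 0.834×8.314×410/401 = 7.09 L.
Polytropic n=1.38: T₂ = T₁(V₁/V₂)^(n−1) = 410×(0.137)^0.38 = 193 K; P₂ = P₁(V₁/V₂)^n = 25.8 kPa.
W = (P₁V₁−P₂V₂)/(n−1) = (401×7.09−25.8×51.8)/0.38 = 3970 J.
Work done on the gas = −W_by = -3970 J.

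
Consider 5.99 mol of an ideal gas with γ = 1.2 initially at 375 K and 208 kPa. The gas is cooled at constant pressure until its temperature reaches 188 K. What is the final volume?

V₁ = nRT₁/P₁ = 5.99×8.314×375/208 = 89.8 L.
Isobaric: P stays 208 kPa; V/T = const ⇒ T₂ = 188 K, V₂ = 45.0 L.

45.0 L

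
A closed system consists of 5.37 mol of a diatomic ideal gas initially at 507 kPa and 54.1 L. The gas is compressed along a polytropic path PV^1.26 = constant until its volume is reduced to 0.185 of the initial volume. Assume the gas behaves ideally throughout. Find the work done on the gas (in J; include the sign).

58100 J

T₁ = P₁V₁/(nR) = 507×54.1/(5.37×8.314) = 614 K.
Polytropic n=1.26: T₂ = T₁(V₁/V₂)^(n−1) = 614×(5.41)^0.26 = 953 K; P₂ = P₁(V₁/V₂)^n = 4250 kPa.
W = (P₁V₁−P₂V₂)/(n−1) = (507×54.1−4250×10.0)/0.26 = -58100 J.
Work done on the gas = −W_by = 58100 J.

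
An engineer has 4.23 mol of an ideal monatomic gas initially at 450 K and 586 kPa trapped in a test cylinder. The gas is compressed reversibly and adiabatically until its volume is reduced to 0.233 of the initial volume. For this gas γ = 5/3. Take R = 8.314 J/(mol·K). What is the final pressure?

6640 kPa

V₁ = nRT₁/P₁ = 4.23×8.314×450/586 = 27.0 L.
Adiabatic: TV^(γ−1) = const ⇒ T₂ = 450×(4.29)^0.667 = 1190 K; PV^γ = const ⇒ P₂ = 6640 kPa.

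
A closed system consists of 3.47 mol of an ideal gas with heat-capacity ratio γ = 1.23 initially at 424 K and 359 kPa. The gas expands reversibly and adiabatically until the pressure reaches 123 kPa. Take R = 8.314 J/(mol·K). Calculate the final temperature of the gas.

347 K

V₁ = nRT₁/P₁ = 3.47×8.314×424/359 = 34.1 L.
Adiabatic: T₂/T₁ = (P₂/P₁)^((γ−1)/γ) ⇒ T₂ = 424×(0.343)^0.187 = 347 K; V₂ = 81.4 L.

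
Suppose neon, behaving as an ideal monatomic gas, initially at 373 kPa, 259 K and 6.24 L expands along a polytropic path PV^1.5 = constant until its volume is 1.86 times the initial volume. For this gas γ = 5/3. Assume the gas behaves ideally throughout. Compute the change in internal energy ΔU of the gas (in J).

n = P₁V₁/(RT₁) = 373×6.24/(8.314×259) = 1.08 mol.
Polytropic n=1.5: T₂ = T₁(V₁/V₂)^(n−1) = 259×(0.538)^0.50 = 190 K; P₂ = P₁(V₁/V₂)^n = 147 kPa.
For an ideal gas ΔU = nCvΔT with Cv = (3/2)R = 12.5 J/(mol·K).
ΔU = 1.08×12.5×(190−259) = -931 J.

-931 J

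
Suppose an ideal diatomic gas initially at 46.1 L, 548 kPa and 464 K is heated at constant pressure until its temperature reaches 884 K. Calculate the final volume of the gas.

Isobaric: P stays 548 kPa; V/T = const ⇒ T₂ = 884 K, V₂ = 87.8 L.

87.8 L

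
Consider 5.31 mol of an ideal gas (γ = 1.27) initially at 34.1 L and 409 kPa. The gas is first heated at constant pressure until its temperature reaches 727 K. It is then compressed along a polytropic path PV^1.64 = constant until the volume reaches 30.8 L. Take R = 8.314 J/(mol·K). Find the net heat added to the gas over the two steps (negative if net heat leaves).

T₁ = P₁V₁/(nR) = 409×34.1/(5.31×8.314) = 316 K.
Step 1 — Isobaric: P stays 409 kPa; V/T = const ⇒ T₂ = 727 K, V₂ = 78.5 L.
W = PΔV = 409×(78.5−34.1) kPa·L = 18100 J.
ΔU = nCvΔT = 5.31×30.8×(727−316) = 67200 J.
Q = ΔU + W = nCpΔT = 85400 J.
State after step 1: P = 409 kPa, V = 78.5 L, T = 727 K.
Step 2 — Polytropic n=1.64: T₂ = T₁(V₁/V₂)^(n−1) = 727×(2.55)^0.64 = 1320 K; P₂ = P₁(V₁/V₂)^n = 1900 kPa.
W = (P₁V₁−P₂V₂)/(n−1) = (409×78.5−1900×30.8)/0.64 = -41100 J.
ΔU = nCvΔT = 5.31×30.8×(1320−727) = 97400 J.
Q = ΔU + W = 56300 J.
Net over both steps: W = -22900 J, Q = 142000 J, ΔU = 165000 J.

142000 J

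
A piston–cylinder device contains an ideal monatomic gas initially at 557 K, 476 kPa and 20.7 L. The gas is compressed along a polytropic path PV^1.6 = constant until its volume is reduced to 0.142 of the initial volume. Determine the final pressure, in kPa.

Polytropic n=1.6: T₂ = T₁(V₁/V₂)^(n−1) = 557×(7.04)^0.60 = 1800 K; P₂ = P₁(V₁/V₂)^n = 10800 kPa.

10800 kPa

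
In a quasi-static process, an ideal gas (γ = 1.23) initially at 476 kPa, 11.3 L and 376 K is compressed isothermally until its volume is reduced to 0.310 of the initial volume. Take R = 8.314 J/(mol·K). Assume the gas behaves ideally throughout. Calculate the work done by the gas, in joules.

-6300 J

n = P₁V₁/(RT₁) = 476×11.3/(8.314×376) = 1.72 mol.
Isothermal: T stays 376 K; PV = const ⇒ V₂ = 3.50 L, P₂ = 1540 kPa.
W = nRT ln(V₂/V₁) = 1.72×8.314×376×ln(0.310) = -6300 J.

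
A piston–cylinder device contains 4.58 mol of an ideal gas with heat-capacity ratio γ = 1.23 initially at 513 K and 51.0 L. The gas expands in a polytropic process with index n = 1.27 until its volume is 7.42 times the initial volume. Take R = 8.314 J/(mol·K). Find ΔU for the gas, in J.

P₁ = nRT₁/V₁ = 4.58×8.314×513/51.0 = 383 kPa.
Polytropic n=1.27: T₂ = T₁(V₁/V₂)^(n−1) = 513×(0.135)^0.27 = 299 K; P₂ = P₁(V₁/V₂)^n = 30.0 kPa.
For an ideal gas ΔU = nCvΔT with Cv = R/(γ−1) = 36.1 J/(mol·K).
ΔU = 4.58×36.1×(299−513) = -35500 J.

-35500 J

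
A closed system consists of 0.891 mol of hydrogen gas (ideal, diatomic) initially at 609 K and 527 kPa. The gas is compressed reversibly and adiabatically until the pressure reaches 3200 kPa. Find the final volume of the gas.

2.36 L

V₁ = nRT₁/P₁ = 0.891×8.314×609/527 = 8.56 L.
Adiabatic: T₂/T₁ = (P₂/P₁)^((γ−1)/γ) ⇒ T₂ = 609×(6.07)^0.286 = 1020 K; V₂ = 2.36 L.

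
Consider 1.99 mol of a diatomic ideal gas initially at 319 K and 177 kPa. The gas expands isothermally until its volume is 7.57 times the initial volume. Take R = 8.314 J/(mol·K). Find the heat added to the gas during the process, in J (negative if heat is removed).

V₁ = nRT₁/P₁ = 1.99×8.314×319/177 = 29.8 L.
Isothermal: T stays 319 K; PV = const ⇒ V₂ = 226 L, P₂ = 23.4 kPa.
ΔU = 0 (ideal gas, T constant).
W = nRT ln(V₂/V₁) = 1.99×8.314×319×ln(7.57) = 10700 J.
Q = ΔU + W = 10700 J.

10700 J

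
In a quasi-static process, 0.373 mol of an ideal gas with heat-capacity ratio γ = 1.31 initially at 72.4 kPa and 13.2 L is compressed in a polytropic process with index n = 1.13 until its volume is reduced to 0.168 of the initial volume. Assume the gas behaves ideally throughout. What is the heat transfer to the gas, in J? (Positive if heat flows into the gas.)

T₁ = P₁V₁/(nR) = 72.4×13.2/(0.373×8.314) = 308 K.
Polytropic n=1.13: T₂ = T₁(V₁/V₂)^(n−1) = 308×(5.95)^0.13 = 389 K; P₂ = P₁(V₁/V₂)^n = 543 kPa.
W = (P₁V₁−P₂V₂)/(n−1) = (72.4×13.2−543×2.22)/0.13 = -1920 J.
ΔU = nCvΔT = 0.373×26.8×(389−308) = 805 J.
Q = ΔU + W = -1110 J.

-1110 J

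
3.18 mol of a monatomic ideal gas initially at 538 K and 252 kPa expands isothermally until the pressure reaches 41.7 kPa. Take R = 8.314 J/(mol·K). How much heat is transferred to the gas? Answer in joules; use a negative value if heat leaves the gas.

V₁ = nRT₁/P₁ = 3.18×8.314×538/252 = 56.4 L.
Isothermal: T stays 538 K; PV = const ⇒ V₂ = 341 L, P₂ = 41.7 kPa.
ΔU = 0 (ideal gas, T constant).
W = nRT ln(V₂/V₁) = 3.18×8.314×538×ln(6.04) = 25600 J.
Q = ΔU + W = 25600 J.

25600 J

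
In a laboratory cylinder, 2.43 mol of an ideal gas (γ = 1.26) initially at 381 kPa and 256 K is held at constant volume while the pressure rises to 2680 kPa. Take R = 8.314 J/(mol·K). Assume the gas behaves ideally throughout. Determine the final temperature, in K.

1800 K

V₁ = nRT₁/P₁ = 2.43×8.314×256/381 = 13.6 L.
Isochoric: V stays 13.6 L; P/T = const ⇒ T₂ = 1800 K, P₂ = 2680 kPa.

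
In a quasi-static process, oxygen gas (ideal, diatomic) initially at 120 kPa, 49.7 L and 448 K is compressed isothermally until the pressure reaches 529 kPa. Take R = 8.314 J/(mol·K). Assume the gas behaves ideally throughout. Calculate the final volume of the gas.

11.3 L

Isothermal: T stays 448 K; PV = const ⇒ V₂ = 11.3 L, P₂ = 529 kPa.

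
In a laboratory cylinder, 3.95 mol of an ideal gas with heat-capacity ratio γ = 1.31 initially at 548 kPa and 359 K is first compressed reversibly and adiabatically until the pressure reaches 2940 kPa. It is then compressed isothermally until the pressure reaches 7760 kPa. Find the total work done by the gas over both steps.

V₁ = nRT₁/P₁ = 3.95×8.314×359/548 = 21.5 L.
Step 1 — Adiabatic: T₂/T₁ = (P₂/P₁)^((γ−1)/γ) ⇒ T₂ = 359×(5.36)^0.237 = 534 K; V₂ = 5.97 L.
ΔU = nCvΔT = 3.95×26.8×(534−359) = 18600 J.
Q = 0 for an adiabatic process, so W = −ΔU = -18600 J.
State after step 1: P = 2940 kPa, V = 5.97 L, T = 534 K.
Step 2 — Isothermal: T stays 534 K; PV = const ⇒ V₂ = 2.26 L, P₂ = 7760 kPa.
ΔU = 0 (ideal gas, T constant).
W = nRT ln(V₂/V₁) = 3.95×8.314×534×ln(0.379) = -17000 J.
Q = ΔU + W = -17000 J.
Net over both steps: W = -35600 J, Q = -17000 J, ΔU = 18600 J.

-35600 J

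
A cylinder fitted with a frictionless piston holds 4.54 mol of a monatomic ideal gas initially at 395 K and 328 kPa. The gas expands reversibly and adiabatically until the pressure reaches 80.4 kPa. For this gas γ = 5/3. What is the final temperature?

225 K

V₁ = nRT₁/P₁ = 4.54×8.314×395/328 = 45.5 L.
Adiabatic: T₂/T₁ = (P₂/P₁)^((γ−1)/γ) ⇒ T₂ = 395×(0.245)^0.400 = 225 K; V₂ = 106 L.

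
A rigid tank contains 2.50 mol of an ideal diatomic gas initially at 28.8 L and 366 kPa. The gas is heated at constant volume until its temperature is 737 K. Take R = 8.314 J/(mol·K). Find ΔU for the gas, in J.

11900 J

T₁ = P₁V₁/(nR) = 366×28.8/(2.50×8.314) = 507 K.
Isochoric: V stays 28.8 L; P/T = const ⇒ T₂ = 737 K, P₂ = 532 kPa.
For an ideal gas ΔU = nCvΔT with Cv = (5/2)R = 20.8 J/(mol·K).
ΔU = 2.50×20.8×(737−507) = 11900 J.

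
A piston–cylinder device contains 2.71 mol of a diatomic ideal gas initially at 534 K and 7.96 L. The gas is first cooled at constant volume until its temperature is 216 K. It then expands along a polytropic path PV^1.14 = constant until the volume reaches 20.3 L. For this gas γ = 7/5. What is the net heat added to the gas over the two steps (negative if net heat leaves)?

-15100 J

P₁ = nRT₁/V₁ = 2.71×8.314×534/7.96 = 1510 kPa.
Step 1 — Isochoric: V stays 7.96 L; P/T = const ⇒ T₂ = 216 K, P₂ = 611 kPa.
W = 0 (no volume change).
ΔU = nCvΔT = 2.71×20.8×(216−534) = -17900 J.
Q = ΔU = -17900 J.
State after step 1: P = 611 kPa, V = 7.96 L, T = 216 K.
Step 2 — Polytropic n=1.14: T₂ = T₁(V₁/V₂)^(n−1) = 216×(0.392)^0.14 = 189 K; P₂ = P₁(V₁/V₂)^n = 210 kPa.
W = (P₁V₁−P₂V₂)/(n−1) = (611×7.96−210×20.3)/0.14 = 4270 J.
ΔU = nCvΔT = 2.71×20.8×(189−216) = -1490 J.
Q = ΔU + W = 2780 J.
Net over both steps: W = 4270 J, Q = -15100 J, ΔU = -19400 J.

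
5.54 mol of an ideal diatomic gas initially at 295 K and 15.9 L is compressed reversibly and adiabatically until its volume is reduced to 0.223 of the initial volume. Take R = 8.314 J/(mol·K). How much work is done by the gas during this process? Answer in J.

P₁ = nRT₁/V₁ = 5.54×8.314×295/15.9 = 855 kPa.
Adiabatic: TV^(γ−1) = const ⇒ T₂ = 295×(4.48)^0.400 = 538 K; PV^γ = const ⇒ P₂ = 6980 kPa.
ΔU = nCvΔT = 5.54×20.8×(538−295) = 27900 J.
Q = 0 for an adiabatic process, so W = −ΔU = -27900 J.

-27900 J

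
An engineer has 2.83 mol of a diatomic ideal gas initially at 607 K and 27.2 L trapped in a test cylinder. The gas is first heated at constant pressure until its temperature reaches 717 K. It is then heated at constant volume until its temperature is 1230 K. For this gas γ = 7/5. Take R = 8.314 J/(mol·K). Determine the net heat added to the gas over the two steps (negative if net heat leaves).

P₁ = nRT₁/V₁ = 2.83×8.314×607/27.2 = 525 kPa.
Step 1 — Isobaric: P stays 525 kPa; V/T = const ⇒ T₂ = 717 K, V₂ = 32.1 L.
W = PΔV = 525×(32.1−27.2) kPa·L = 2590 J.
ΔU = nCvΔT = 2.83×20.8×(717−607) = 6470 J.
Q = ΔU + W = nCpΔT = 9060 J.
State after step 1: P = 525 kPa, V = 32.1 L, T = 717 K.
Step 2 — Isochoric: V stays 32.1 L; P/T = const ⇒ T₂ = 1230 K, P₂ = 901 kPa.
W = 0 (no volume change).
ΔU = nCvΔT = 2.83×20.8×(1230−717) = 30200 J.
Q = ΔU = 30200 J.
Net over both steps: W = 2590 J, Q = 39200 J, ΔU = 36600 J.

39200 J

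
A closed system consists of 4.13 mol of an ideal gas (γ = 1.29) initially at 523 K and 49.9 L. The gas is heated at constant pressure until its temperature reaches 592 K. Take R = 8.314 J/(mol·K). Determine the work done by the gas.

2370 J

P₁ = nRT₁/V₁ = 4.13×8.314×523/49.9 = 360 kPa.
Isobaric: P stays 360 kPa; V/T = const ⇒ T₂ = 592 K, V₂ = 56.5 L.
W = PΔV = 360×(56.5−49.9) kPa·L = 2370 J.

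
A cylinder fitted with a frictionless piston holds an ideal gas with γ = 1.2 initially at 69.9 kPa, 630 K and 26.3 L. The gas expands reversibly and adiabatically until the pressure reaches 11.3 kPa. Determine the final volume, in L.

120 L

Adiabatic: T₂/T₁ = (P₂/P₁)^((γ−1)/γ) ⇒ T₂ = 630×(0.162)^0.167 = 465 K; V₂ = 120 L.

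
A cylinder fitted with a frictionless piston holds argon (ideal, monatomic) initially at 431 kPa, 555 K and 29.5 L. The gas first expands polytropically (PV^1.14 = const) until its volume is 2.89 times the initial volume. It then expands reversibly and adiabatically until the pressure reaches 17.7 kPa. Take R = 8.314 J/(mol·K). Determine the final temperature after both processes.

n = P₁V₁/(RT₁) = 431×29.5/(8.314×555) = 2.76 mol.
Step 1 — Polytropic n=1.14: T₂ = T₁(V₁/V₂)^(n−1) = 555×(0.346)^0.14 = 478 K; P₂ = P₁(V₁/V₂)^n = 129 kPa.
W = (P₁V₁−P₂V₂)/(n−1) = (431×29.5−129×85.3)/0.14 = 12500 J.
ΔU = nCvΔT = 2.76×12.5×(478−555) = -2630 J.
Q = ΔU + W = 9910 J.
State after step 1: P = 129 kPa, V = 85.3 L, T = 478 K.
Step 2 — Adiabatic: T₂/T₁ = (P₂/P₁)^((γ−1)/γ) ⇒ T₂ = 478×(0.138)^0.400 = 216 K; V₂ = 280 L.
ΔU = nCvΔT = 2.76×12.5×(216−478) = -9000 J.
Q = 0 for an adiabatic process, so W = −ΔU = 9000 J.
Net over both steps: W = 21500 J, Q = 9910 J, ΔU = -11600 J.

216 K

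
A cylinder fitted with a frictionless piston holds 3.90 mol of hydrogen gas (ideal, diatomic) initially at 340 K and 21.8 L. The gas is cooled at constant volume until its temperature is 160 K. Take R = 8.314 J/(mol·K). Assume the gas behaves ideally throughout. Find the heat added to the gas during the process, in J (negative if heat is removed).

-14600 J

P₁ = nRT₁/V₁ = 3.90×8.314×340/21.8 = 506 kPa.
Isochoric: V stays 21.8 L; P/T = const ⇒ T₂ = 160 K, P₂ = 238 kPa.
W = 0 (no volume change).
ΔU = nCvΔT = 3.90×20.8×(160−340) = -14600 J.
Q = ΔU = -14600 J.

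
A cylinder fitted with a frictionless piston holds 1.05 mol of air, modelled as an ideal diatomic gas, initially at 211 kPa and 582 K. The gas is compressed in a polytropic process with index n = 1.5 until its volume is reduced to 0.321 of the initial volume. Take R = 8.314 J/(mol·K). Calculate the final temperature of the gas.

V₁ = nRT₁/P₁ = 1.05×8.314×582/211 = 24.1 L.
Polytropic n=1.5: T₂ = T₁(V₁/V₂)^(n−1) = 582×(3.12)^0.50 = 1030 K; P₂ = P₁(V₁/V₂)^n = 1160 kPa.

1030 K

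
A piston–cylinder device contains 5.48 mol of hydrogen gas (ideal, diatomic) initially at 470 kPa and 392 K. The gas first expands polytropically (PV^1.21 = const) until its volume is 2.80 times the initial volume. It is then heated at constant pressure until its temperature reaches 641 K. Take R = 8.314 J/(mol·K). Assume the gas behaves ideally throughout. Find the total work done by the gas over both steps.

31400 J

V₁ = nRT₁/P₁ = 5.48×8.314×392/470 = 38.0 L.
Step 1 — Polytropic n=1.21: T₂ = T₁(V₁/V₂)^(n−1) = 392×(0.357)^0.21 = 316 K; P₂ = P₁(V₁/V₂)^n = 135 kPa.
W = (P₁V₁−P₂V₂)/(n−1) = (470×38.0−135×106)/0.21 = 16500 J.
ΔU = nCvΔT = 5.48×20.8×(316−392) = -8680 J.
Q = ΔU + W = 7850 J.
State after step 1: P = 135 kPa, V = 106 L, T = 316 K.
Step 2 — Isobaric: P stays 135 kPa; V/T = const ⇒ T₂ = 641 K, V₂ = 216 L.
W = PΔV = 135×(216−106) kPa·L = 14800 J.
ΔU = nCvΔT = 5.48×20.8×(641−316) = 37000 J.
Q = ΔU + W = nCpΔT = 51900 J.
Net over both steps: W = 31400 J, Q = 59700 J, ΔU = 28400 J.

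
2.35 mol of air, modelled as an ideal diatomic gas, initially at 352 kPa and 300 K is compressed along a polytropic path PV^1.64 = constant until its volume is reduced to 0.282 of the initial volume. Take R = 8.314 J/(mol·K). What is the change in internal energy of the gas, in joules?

18300 J

V₁ = nRT₁/P₁ = 2.35×8.314×300/352 = 16.7 L.
Polytropic n=1.64: T₂ = T₁(V₁/V₂)^(n−1) = 300×(3.55)^0.64 = 674 K; P₂ = P₁(V₁/V₂)^n = 2810 kPa.
For an ideal gas ΔU = nCvΔT with Cv = (5/2)R = 20.8 J/(mol·K).
ΔU = 2.35×20.8×(674−300) = 18300 J.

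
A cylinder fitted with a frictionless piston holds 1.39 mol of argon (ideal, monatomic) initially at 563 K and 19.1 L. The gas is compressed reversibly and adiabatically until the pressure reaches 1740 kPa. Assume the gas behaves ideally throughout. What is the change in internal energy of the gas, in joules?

P₁ = nRT₁/V₁ = 1.39×8.314×563/19.1 = 341 kPa.
Adiabatic: T₂/T₁ = (P₂/P₁)^((γ−1)/γ) ⇒ T₂ = 563×(5.11)^0.400 = 1080 K; V₂ = 7.18 L.
For an ideal gas ΔU = nCvΔT with Cv = (3/2)R = 12.5 J/(mol·K).
ΔU = 1.39×12.5×(1080−563) = 8980 J.

8980 J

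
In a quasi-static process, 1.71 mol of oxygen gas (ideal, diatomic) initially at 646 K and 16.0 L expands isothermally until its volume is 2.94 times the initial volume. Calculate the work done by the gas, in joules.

9900 J

P₁ = nRT₁/V₁ = 1.71×8.314×646/16.0 = 574 kPa.
Isothermal: T stays 646 K; PV = const ⇒ V₂ = 47.0 L, P₂ = 195 kPa.
W = nRT ln(V₂/V₁) = 1.71×8.314×646×ln(2.94) = 9900 J.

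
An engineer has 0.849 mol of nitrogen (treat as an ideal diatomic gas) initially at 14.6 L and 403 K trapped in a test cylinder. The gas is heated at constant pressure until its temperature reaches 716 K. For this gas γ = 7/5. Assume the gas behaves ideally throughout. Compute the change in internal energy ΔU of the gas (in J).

P₁ = nRT₁/V₁ = 0.849×8.314×403/14.6 = 195 kPa.
Isobaric: P stays 195 kPa; V/T = const ⇒ T₂ = 716 K, V₂ = 25.9 L.
For an ideal gas ΔU = nCvΔT with Cv = (5/2)R = 20.8 J/(mol·K).
ΔU = 0.849×20.8×(716−403) = 5520 J.

5520 J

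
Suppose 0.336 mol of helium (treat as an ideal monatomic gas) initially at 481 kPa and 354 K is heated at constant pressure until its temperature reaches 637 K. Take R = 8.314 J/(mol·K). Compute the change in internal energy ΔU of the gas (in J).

1190 J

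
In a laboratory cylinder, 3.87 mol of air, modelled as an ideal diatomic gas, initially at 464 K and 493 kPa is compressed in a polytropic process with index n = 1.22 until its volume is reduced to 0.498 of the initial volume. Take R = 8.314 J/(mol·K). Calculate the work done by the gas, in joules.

-11200 J

V₁ = nRT₁/P₁ = 3.87×8.314×464/493 = 30.3 L.
Polytropic n=1.22: T₂ = T₁(V₁/V₂)^(n−1) = 464×(2.01)^0.22 = 541 K; P₂ = P₁(V₁/V₂)^n = 1150 kPa.
W = (P₁V₁−P₂V₂)/(n−1) = (493×30.3−1150×15.1)/0.22 = -11200 J.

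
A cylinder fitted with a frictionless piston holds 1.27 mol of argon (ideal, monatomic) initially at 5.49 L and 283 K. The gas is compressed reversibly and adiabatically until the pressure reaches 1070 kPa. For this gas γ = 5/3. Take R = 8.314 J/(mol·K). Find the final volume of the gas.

3.66 L

P₁ = nRT₁/V₁ = 1.27×8.314×283/5.49 = 544 kPa.
Adiabatic: T₂/T₁ = (P₂/P₁)^((γ−1)/γ) ⇒ T₂ = 283×(1.97)^0.400 = 371 K; V₂ = 3.66 L.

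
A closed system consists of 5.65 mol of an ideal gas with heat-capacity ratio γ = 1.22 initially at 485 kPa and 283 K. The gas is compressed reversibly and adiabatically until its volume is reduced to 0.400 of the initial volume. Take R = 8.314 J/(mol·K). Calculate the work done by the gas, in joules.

-13500 J

V₁ = nRT₁/P₁ = 5.65×8.314×283/485 = 27.4 L.
Adiabatic: TV^(γ−1) = const ⇒ T₂ = 283×(2.50)^0.220 = 346 K; PV^γ = const ⇒ P₂ = 1480 kPa.
ΔU = nCvΔT = 5.65×37.8×(346−283) = 13500 J.
Q = 0 for an adiabatic process, so W = −ΔU = -13500 J.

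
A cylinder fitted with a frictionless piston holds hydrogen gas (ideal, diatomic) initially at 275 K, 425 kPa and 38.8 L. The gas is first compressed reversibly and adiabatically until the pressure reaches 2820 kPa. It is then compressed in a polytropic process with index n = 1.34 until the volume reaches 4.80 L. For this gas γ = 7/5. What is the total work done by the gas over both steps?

-53300 J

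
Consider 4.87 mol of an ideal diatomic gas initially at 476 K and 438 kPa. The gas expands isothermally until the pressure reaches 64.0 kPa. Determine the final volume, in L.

301 L

V₁ = nRT₁/P₁ = 4.87×8.314×476/438 = 44.0 L.
Isothermal: T stays 476 K; PV = const ⇒ V₂ = 301 L, P₂ = 64.0 kPa.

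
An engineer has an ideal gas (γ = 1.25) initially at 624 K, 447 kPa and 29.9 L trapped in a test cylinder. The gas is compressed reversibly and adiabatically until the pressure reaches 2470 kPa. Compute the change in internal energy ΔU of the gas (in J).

21800 J

n = P₁V₁/(RT₁) = 447×29.9/(8.314×624) = 2.58 mol.
Adiabatic: T₂/T₁ = (P₂/P₁)^((γ−1)/γ) ⇒ T₂ = 624×(5.53)^0.200 = 878 K; V₂ = 7.62 L.
For an ideal gas ΔU = nCvΔT with Cv = R/(γ−1) = 33.3 J/(mol·K).
ΔU = 2.58×33.3×(878−624) = 21800 J.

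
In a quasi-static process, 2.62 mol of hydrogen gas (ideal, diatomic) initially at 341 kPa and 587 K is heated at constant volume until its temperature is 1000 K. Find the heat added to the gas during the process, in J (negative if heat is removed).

V₁ = nRT₁/P₁ = 2.62×8.314×587/341 = 37.5 L.
Isochoric: V stays 37.5 L; P/T = const ⇒ T₂ = 1000 K, P₂ = 581 kPa.
W = 0 (no volume change).
ΔU = nCvΔT = 2.62×20.8×(1000−587) = 22500 J.
Q = ΔU = 22500 J.

22500 J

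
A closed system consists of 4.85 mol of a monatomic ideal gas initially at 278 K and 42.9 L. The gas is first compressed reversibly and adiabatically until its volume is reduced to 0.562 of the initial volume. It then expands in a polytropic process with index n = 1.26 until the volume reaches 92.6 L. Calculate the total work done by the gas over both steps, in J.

10800 J

P₁ = nRT₁/V₁ = 4.85×8.314×278/42.9 = 261 kPa.
Step 1 — Adiabatic: TV^(γ−1) = const ⇒ T₂ = 278×(1.78)^0.667 = 408 K; PV^γ = const ⇒ P₂ = 683 kPa.
ΔU = nCvΔT = 4.85×12.5×(408−278) = 7880 J.
Q = 0 for an adiabatic process, so W = −ΔU = -7880 J.
State after step 1: P = 683 kPa, V = 24.1 L, T = 408 K.
Step 2 — Polytropic n=1.26: T₂ = T₁(V₁/V₂)^(n−1) = 408×(0.260)^0.26 = 288 K; P₂ = P₁(V₁/V₂)^n = 125 kPa.
W = (P₁V₁−P₂V₂)/(n−1) = (683×24.1−125×92.6)/0.26 = 18700 J.
ΔU = nCvΔT = 4.85×12.5×(288−408) = -7290 J.
Q = ΔU + W = 11400 J.
Net over both steps: W = 10800 J, Q = 11400 J, ΔU = 587 J.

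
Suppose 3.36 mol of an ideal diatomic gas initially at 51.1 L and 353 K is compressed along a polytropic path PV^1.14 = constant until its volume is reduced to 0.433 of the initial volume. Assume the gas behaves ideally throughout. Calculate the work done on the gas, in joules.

P₁ = nRT₁/V₁ = 3.36×8.314×353/51.1 = 193 kPa.
Polytropic n=1.14: T₂ = T₁(V₁/V₂)^(n−1) = 353×(2.31)^0.14 = 397 K; P₂ = P₁(V₁/V₂)^n = 501 kPa.
W = (P₁V₁−P₂V₂)/(n−1) = (193×51.1−501×22.1)/0.14 = -8760 J.
Work done on the gas = −W_by = 8760 J.

8760 J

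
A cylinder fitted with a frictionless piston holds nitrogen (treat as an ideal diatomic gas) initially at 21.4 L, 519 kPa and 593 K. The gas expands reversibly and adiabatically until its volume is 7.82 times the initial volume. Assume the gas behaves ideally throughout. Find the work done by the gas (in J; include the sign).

n = P₁V₁/(RT₁) = 519×21.4/(8.314×593) = 2.25 mol.
Adiabatic: TV^(γ−1) = const ⇒ T₂ = 593×(0.128)^0.400 = 260 K; PV^γ = const ⇒ P₂ = 29.2 kPa.
ΔU = nCvΔT = 2.25×20.8×(260−593) = -15600 J.
Q = 0 for an adiabatic process, so W = −ΔU = 15600 J.

15600 J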